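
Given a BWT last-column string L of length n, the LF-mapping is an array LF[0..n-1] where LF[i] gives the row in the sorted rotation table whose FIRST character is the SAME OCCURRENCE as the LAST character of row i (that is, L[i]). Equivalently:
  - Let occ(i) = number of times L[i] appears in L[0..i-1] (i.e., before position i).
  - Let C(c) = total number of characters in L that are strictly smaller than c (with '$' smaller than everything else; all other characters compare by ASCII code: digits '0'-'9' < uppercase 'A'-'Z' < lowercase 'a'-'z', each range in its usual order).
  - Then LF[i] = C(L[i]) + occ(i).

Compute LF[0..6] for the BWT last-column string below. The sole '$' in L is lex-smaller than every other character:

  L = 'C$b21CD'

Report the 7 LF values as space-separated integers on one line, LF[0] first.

Char counts: '$':1, '1':1, '2':1, 'C':2, 'D':1, 'b':1
C (first-col start): C('$')=0, C('1')=1, C('2')=2, C('C')=3, C('D')=5, C('b')=6
L[0]='C': occ=0, LF[0]=C('C')+0=3+0=3
L[1]='$': occ=0, LF[1]=C('$')+0=0+0=0
L[2]='b': occ=0, LF[2]=C('b')+0=6+0=6
L[3]='2': occ=0, LF[3]=C('2')+0=2+0=2
L[4]='1': occ=0, LF[4]=C('1')+0=1+0=1
L[5]='C': occ=1, LF[5]=C('C')+1=3+1=4
L[6]='D': occ=0, LF[6]=C('D')+0=5+0=5

Answer: 3 0 6 2 1 4 5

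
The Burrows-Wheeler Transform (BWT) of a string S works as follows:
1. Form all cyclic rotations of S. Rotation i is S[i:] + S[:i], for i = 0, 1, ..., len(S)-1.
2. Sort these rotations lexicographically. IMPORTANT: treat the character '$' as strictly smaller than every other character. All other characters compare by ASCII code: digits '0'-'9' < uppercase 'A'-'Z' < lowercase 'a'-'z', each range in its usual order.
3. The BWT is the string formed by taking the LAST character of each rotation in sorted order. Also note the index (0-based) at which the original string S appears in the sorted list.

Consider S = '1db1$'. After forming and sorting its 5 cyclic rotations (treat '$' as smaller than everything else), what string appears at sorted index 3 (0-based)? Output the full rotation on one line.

All 5 rotations (rotation i = S[i:]+S[:i]):
  rot[0] = 1db1$
  rot[1] = db1$1
  rot[2] = b1$1d
  rot[3] = 1$1db
  rot[4] = $1db1
Sorted (with $ < everything):
  sorted[0] = $1db1
  sorted[1] = 1$1db
  sorted[2] = 1db1$
  sorted[3] = b1$1d
  sorted[4] = db1$1
sorted[3] = b1$1d

Answer: b1$1d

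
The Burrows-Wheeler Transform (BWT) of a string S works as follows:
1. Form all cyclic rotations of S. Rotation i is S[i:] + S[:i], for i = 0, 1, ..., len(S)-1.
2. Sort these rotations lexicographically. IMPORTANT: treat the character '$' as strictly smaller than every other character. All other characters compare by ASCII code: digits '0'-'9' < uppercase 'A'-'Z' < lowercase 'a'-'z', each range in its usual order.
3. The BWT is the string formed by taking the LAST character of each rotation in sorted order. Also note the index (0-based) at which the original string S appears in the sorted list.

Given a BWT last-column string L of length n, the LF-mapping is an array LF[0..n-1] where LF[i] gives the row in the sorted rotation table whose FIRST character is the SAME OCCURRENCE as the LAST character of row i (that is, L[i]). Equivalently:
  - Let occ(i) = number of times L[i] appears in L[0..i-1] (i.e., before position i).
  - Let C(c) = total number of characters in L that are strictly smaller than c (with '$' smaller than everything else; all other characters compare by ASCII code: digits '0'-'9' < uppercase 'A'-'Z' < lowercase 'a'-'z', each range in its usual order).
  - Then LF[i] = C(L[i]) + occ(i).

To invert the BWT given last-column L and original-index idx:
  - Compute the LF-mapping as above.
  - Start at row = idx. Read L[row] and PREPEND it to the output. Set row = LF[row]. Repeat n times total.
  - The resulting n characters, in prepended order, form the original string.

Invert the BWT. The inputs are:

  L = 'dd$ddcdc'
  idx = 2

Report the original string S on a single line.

Answer: cdddcdd$

Derivation:
LF mapping: 3 4 0 5 6 1 7 2
Walk LF starting at row 2, prepending L[row]:
  step 1: row=2, L[2]='$', prepend. Next row=LF[2]=0
  step 2: row=0, L[0]='d', prepend. Next row=LF[0]=3
  step 3: row=3, L[3]='d', prepend. Next row=LF[3]=5
  step 4: row=5, L[5]='c', prepend. Next row=LF[5]=1
  step 5: row=1, L[1]='d', prepend. Next row=LF[1]=4
  step 6: row=4, L[4]='d', prepend. Next row=LF[4]=6
  step 7: row=6, L[6]='d', prepend. Next row=LF[6]=7
  step 8: row=7, L[7]='c', prepend. Next row=LF[7]=2
Reversed output: cdddcdd$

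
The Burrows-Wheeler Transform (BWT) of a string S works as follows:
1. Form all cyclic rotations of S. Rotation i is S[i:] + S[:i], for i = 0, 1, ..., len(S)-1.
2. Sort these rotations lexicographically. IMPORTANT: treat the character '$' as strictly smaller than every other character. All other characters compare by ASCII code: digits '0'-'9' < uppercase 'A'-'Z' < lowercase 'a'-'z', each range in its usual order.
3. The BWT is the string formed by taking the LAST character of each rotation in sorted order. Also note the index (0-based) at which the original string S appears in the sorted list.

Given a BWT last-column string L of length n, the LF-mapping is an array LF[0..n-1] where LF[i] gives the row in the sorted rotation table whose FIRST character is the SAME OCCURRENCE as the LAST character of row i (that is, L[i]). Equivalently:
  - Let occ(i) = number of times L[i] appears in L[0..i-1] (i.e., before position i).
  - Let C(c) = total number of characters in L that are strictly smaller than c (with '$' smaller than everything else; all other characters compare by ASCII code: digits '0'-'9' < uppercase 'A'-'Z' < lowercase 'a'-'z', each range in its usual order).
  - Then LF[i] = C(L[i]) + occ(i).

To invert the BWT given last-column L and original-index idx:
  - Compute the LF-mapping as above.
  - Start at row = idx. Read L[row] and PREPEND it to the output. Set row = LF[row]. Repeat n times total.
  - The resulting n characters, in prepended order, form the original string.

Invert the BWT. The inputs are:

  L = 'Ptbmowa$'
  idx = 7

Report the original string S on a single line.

LF mapping: 1 6 3 4 5 7 2 0
Walk LF starting at row 7, prepending L[row]:
  step 1: row=7, L[7]='$', prepend. Next row=LF[7]=0
  step 2: row=0, L[0]='P', prepend. Next row=LF[0]=1
  step 3: row=1, L[1]='t', prepend. Next row=LF[1]=6
  step 4: row=6, L[6]='a', prepend. Next row=LF[6]=2
  step 5: row=2, L[2]='b', prepend. Next row=LF[2]=3
  step 6: row=3, L[3]='m', prepend. Next row=LF[3]=4
  step 7: row=4, L[4]='o', prepend. Next row=LF[4]=5
  step 8: row=5, L[5]='w', prepend. Next row=LF[5]=7
Reversed output: wombatP$

Answer: wombatP$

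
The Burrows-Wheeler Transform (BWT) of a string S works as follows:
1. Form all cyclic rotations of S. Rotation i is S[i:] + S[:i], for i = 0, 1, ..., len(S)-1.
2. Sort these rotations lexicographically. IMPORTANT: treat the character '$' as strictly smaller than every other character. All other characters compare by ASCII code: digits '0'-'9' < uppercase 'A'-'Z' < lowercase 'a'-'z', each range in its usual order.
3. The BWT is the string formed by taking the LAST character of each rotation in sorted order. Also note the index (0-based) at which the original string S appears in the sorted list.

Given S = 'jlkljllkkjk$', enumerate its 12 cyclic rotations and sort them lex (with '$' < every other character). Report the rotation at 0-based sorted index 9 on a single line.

All 12 rotations (rotation i = S[i:]+S[:i]):
  rot[0] = jlkljllkkjk$
  rot[1] = lkljllkkjk$j
  rot[2] = kljllkkjk$jl
  rot[3] = ljllkkjk$jlk
  rot[4] = jllkkjk$jlkl
  rot[5] = llkkjk$jlklj
  rot[6] = lkkjk$jlkljl
  rot[7] = kkjk$jlkljll
  rot[8] = kjk$jlkljllk
  rot[9] = jk$jlkljllkk
  rot[10] = k$jlkljllkkj
  rot[11] = $jlkljllkkjk
Sorted (with $ < everything):
  sorted[0] = $jlkljllkkjk
  sorted[1] = jk$jlkljllkk
  sorted[2] = jlkljllkkjk$
  sorted[3] = jllkkjk$jlkl
  sorted[4] = k$jlkljllkkj
  sorted[5] = kjk$jlkljllk
  sorted[6] = kkjk$jlkljll
  sorted[7] = kljllkkjk$jl
  sorted[8] = ljllkkjk$jlk
  sorted[9] = lkkjk$jlkljl
  sorted[10] = lkljllkkjk$j
  sorted[11] = llkkjk$jlklj
sorted[9] = lkkjk$jlkljl

Answer: lkkjk$jlkljl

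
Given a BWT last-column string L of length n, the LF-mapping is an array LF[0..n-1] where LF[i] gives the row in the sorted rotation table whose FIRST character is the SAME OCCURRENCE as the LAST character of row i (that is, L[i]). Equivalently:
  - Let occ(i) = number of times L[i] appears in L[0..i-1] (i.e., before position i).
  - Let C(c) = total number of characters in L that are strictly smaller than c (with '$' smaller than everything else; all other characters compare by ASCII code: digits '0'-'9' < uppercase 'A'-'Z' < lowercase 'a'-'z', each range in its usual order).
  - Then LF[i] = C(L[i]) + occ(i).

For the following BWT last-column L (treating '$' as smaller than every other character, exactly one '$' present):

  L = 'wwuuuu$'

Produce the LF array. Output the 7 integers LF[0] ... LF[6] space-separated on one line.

Char counts: '$':1, 'u':4, 'w':2
C (first-col start): C('$')=0, C('u')=1, C('w')=5
L[0]='w': occ=0, LF[0]=C('w')+0=5+0=5
L[1]='w': occ=1, LF[1]=C('w')+1=5+1=6
L[2]='u': occ=0, LF[2]=C('u')+0=1+0=1
L[3]='u': occ=1, LF[3]=C('u')+1=1+1=2
L[4]='u': occ=2, LF[4]=C('u')+2=1+2=3
L[5]='u': occ=3, LF[5]=C('u')+3=1+3=4
L[6]='$': occ=0, LF[6]=C('$')+0=0+0=0

Answer: 5 6 1 2 3 4 0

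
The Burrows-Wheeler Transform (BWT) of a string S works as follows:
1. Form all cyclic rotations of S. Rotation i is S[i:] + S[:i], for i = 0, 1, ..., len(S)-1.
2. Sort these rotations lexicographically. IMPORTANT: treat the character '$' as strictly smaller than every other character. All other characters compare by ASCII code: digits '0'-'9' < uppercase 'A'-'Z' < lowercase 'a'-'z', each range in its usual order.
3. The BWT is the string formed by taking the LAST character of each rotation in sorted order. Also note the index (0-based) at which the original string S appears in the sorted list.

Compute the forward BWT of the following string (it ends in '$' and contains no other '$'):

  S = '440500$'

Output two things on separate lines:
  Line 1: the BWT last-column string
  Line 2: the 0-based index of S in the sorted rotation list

All 7 rotations (rotation i = S[i:]+S[:i]):
  rot[0] = 440500$
  rot[1] = 40500$4
  rot[2] = 0500$44
  rot[3] = 500$440
  rot[4] = 00$4405
  rot[5] = 0$44050
  rot[6] = $440500
Sorted (with $ < everything):
  sorted[0] = $440500  (last char: '0')
  sorted[1] = 0$44050  (last char: '0')
  sorted[2] = 00$4405  (last char: '5')
  sorted[3] = 0500$44  (last char: '4')
  sorted[4] = 40500$4  (last char: '4')
  sorted[5] = 440500$  (last char: '$')
  sorted[6] = 500$440  (last char: '0')
Last column: 00544$0
Original string S is at sorted index 5

Answer: 00544$0
5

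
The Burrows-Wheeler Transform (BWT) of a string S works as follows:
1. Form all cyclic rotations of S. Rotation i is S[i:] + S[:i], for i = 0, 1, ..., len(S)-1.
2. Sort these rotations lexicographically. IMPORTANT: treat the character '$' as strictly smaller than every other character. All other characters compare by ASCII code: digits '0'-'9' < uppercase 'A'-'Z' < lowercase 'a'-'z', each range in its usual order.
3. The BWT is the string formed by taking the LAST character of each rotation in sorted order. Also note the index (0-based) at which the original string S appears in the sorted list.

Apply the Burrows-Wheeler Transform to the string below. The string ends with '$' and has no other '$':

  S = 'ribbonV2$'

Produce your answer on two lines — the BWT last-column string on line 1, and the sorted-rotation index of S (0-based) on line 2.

All 9 rotations (rotation i = S[i:]+S[:i]):
  rot[0] = ribbonV2$
  rot[1] = ibbonV2$r
  rot[2] = bbonV2$ri
  rot[3] = bonV2$rib
  rot[4] = onV2$ribb
  rot[5] = nV2$ribbo
  rot[6] = V2$ribbon
  rot[7] = 2$ribbonV
  rot[8] = $ribbonV2
Sorted (with $ < everything):
  sorted[0] = $ribbonV2  (last char: '2')
  sorted[1] = 2$ribbonV  (last char: 'V')
  sorted[2] = V2$ribbon  (last char: 'n')
  sorted[3] = bbonV2$ri  (last char: 'i')
  sorted[4] = bonV2$rib  (last char: 'b')
  sorted[5] = ibbonV2$r  (last char: 'r')
  sorted[6] = nV2$ribbo  (last char: 'o')
  sorted[7] = onV2$ribb  (last char: 'b')
  sorted[8] = ribbonV2$  (last char: '$')
Last column: 2Vnibrob$
Original string S is at sorted index 8

Answer: 2Vnibrob$
8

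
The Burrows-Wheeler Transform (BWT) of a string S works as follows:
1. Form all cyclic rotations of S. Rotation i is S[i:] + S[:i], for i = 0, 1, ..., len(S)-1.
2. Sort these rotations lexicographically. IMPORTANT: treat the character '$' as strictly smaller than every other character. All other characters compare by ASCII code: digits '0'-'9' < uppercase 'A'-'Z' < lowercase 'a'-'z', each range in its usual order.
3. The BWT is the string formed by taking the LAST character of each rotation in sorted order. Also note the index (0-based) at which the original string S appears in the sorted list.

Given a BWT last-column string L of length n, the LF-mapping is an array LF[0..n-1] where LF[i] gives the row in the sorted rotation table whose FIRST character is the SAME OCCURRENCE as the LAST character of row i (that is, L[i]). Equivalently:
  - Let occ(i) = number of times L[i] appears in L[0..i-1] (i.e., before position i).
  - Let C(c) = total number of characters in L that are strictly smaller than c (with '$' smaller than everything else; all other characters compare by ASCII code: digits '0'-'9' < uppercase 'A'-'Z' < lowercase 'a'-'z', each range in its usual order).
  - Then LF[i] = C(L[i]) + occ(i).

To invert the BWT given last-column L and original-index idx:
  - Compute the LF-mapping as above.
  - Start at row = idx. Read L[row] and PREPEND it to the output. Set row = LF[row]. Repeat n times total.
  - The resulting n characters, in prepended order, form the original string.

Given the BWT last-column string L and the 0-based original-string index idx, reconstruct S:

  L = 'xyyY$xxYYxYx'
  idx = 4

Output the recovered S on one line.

LF mapping: 5 10 11 1 0 6 7 2 3 8 4 9
Walk LF starting at row 4, prepending L[row]:
  step 1: row=4, L[4]='$', prepend. Next row=LF[4]=0
  step 2: row=0, L[0]='x', prepend. Next row=LF[0]=5
  step 3: row=5, L[5]='x', prepend. Next row=LF[5]=6
  step 4: row=6, L[6]='x', prepend. Next row=LF[6]=7
  step 5: row=7, L[7]='Y', prepend. Next row=LF[7]=2
  step 6: row=2, L[2]='y', prepend. Next row=LF[2]=11
  step 7: row=11, L[11]='x', prepend. Next row=LF[11]=9
  step 8: row=9, L[9]='x', prepend. Next row=LF[9]=8
  step 9: row=8, L[8]='Y', prepend. Next row=LF[8]=3
  step 10: row=3, L[3]='Y', prepend. Next row=LF[3]=1
  step 11: row=1, L[1]='y', prepend. Next row=LF[1]=10
  step 12: row=10, L[10]='Y', prepend. Next row=LF[10]=4
Reversed output: YyYYxxyYxxx$

Answer: YyYYxxyYxxx$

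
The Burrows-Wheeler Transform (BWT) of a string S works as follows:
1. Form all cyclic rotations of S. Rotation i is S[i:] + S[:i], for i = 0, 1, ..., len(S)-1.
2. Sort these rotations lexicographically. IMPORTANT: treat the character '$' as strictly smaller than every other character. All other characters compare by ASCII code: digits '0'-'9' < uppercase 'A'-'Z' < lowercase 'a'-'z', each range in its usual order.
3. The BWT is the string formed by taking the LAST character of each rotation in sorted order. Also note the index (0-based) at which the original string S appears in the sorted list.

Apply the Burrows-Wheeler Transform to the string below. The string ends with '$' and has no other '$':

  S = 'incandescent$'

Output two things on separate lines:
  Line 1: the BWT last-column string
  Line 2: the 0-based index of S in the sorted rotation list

All 13 rotations (rotation i = S[i:]+S[:i]):
  rot[0] = incandescent$
  rot[1] = ncandescent$i
  rot[2] = candescent$in
  rot[3] = andescent$inc
  rot[4] = ndescent$inca
  rot[5] = descent$incan
  rot[6] = escent$incand
  rot[7] = scent$incande
  rot[8] = cent$incandes
  rot[9] = ent$incandesc
  rot[10] = nt$incandesce
  rot[11] = t$incandescen
  rot[12] = $incandescent
Sorted (with $ < everything):
  sorted[0] = $incandescent  (last char: 't')
  sorted[1] = andescent$inc  (last char: 'c')
  sorted[2] = candescent$in  (last char: 'n')
  sorted[3] = cent$incandes  (last char: 's')
  sorted[4] = descent$incan  (last char: 'n')
  sorted[5] = ent$incandesc  (last char: 'c')
  sorted[6] = escent$incand  (last char: 'd')
  sorted[7] = incandescent$  (last char: '$')
  sorted[8] = ncandescent$i  (last char: 'i')
  sorted[9] = ndescent$inca  (last char: 'a')
  sorted[10] = nt$incandesce  (last char: 'e')
  sorted[11] = scent$incande  (last char: 'e')
  sorted[12] = t$incandescen  (last char: 'n')
Last column: tcnsncd$iaeen
Original string S is at sorted index 7

Answer: tcnsncd$iaeen
7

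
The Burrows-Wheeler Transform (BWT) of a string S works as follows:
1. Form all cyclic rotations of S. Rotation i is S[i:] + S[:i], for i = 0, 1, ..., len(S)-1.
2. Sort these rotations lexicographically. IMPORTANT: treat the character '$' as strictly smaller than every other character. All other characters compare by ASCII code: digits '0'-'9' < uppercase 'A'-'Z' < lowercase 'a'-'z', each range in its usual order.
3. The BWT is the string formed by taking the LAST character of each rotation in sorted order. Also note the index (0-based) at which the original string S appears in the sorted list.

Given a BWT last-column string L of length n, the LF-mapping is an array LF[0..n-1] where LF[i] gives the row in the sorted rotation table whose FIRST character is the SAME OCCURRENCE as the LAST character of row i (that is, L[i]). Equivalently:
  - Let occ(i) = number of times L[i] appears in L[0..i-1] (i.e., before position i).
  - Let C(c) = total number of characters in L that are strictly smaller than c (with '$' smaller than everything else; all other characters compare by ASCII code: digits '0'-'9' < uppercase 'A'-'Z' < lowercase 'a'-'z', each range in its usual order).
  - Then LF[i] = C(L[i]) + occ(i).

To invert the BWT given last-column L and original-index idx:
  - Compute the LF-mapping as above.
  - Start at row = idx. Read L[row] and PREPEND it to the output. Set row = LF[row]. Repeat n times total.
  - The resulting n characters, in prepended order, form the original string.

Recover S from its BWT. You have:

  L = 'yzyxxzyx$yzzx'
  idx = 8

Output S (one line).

LF mapping: 5 9 6 1 2 10 7 3 0 8 11 12 4
Walk LF starting at row 8, prepending L[row]:
  step 1: row=8, L[8]='$', prepend. Next row=LF[8]=0
  step 2: row=0, L[0]='y', prepend. Next row=LF[0]=5
  step 3: row=5, L[5]='z', prepend. Next row=LF[5]=10
  step 4: row=10, L[10]='z', prepend. Next row=LF[10]=11
  step 5: row=11, L[11]='z', prepend. Next row=LF[11]=12
  step 6: row=12, L[12]='x', prepend. Next row=LF[12]=4
  step 7: row=4, L[4]='x', prepend. Next row=LF[4]=2
  step 8: row=2, L[2]='y', prepend. Next row=LF[2]=6
  step 9: row=6, L[6]='y', prepend. Next row=LF[6]=7
  step 10: row=7, L[7]='x', prepend. Next row=LF[7]=3
  step 11: row=3, L[3]='x', prepend. Next row=LF[3]=1
  step 12: row=1, L[1]='z', prepend. Next row=LF[1]=9
  step 13: row=9, L[9]='y', prepend. Next row=LF[9]=8
Reversed output: yzxxyyxxzzzy$

Answer: yzxxyyxxzzzy$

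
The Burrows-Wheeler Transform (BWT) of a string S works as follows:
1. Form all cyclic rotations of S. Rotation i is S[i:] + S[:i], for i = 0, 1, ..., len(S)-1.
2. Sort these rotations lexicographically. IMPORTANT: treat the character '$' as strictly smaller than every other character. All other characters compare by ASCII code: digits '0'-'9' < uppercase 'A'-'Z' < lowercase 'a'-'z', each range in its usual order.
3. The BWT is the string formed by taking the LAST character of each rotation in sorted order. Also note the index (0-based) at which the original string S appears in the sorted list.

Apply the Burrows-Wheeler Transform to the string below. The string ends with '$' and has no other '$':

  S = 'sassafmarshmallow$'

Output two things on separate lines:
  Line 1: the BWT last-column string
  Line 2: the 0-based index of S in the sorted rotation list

Answer: wsmmsasalhflas$rao
14

Derivation:
All 18 rotations (rotation i = S[i:]+S[:i]):
  rot[0] = sassafmarshmallow$
  rot[1] = assafmarshmallow$s
  rot[2] = ssafmarshmallow$sa
  rot[3] = safmarshmallow$sas
  rot[4] = afmarshmallow$sass
  rot[5] = fmarshmallow$sassa
  rot[6] = marshmallow$sassaf
  rot[7] = arshmallow$sassafm
  rot[8] = rshmallow$sassafma
  rot[9] = shmallow$sassafmar
  rot[10] = hmallow$sassafmars
  rot[11] = mallow$sassafmarsh
  rot[12] = allow$sassafmarshm
  rot[13] = llow$sassafmarshma
  rot[14] = low$sassafmarshmal
  rot[15] = ow$sassafmarshmall
  rot[16] = w$sassafmarshmallo
  rot[17] = $sassafmarshmallow
Sorted (with $ < everything):
  sorted[0] = $sassafmarshmallow  (last char: 'w')
  sorted[1] = afmarshmallow$sass  (last char: 's')
  sorted[2] = allow$sassafmarshm  (last char: 'm')
  sorted[3] = arshmallow$sassafm  (last char: 'm')
  sorted[4] = assafmarshmallow$s  (last char: 's')
  sorted[5] = fmarshmallow$sassa  (last char: 'a')
  sorted[6] = hmallow$sassafmars  (last char: 's')
  sorted[7] = llow$sassafmarshma  (last char: 'a')
  sorted[8] = low$sassafmarshmal  (last char: 'l')
  sorted[9] = mallow$sassafmarsh  (last char: 'h')
  sorted[10] = marshmallow$sassaf  (last char: 'f')
  sorted[11] = ow$sassafmarshmall  (last char: 'l')
  sorted[12] = rshmallow$sassafma  (last char: 'a')
  sorted[13] = safmarshmallow$sas  (last char: 's')
  sorted[14] = sassafmarshmallow$  (last char: '$')
  sorted[15] = shmallow$sassafmar  (last char: 'r')
  sorted[16] = ssafmarshmallow$sa  (last char: 'a')
  sorted[17] = w$sassafmarshmallo  (last char: 'o')
Last column: wsmmsasalhflas$rao
Original string S is at sorted index 14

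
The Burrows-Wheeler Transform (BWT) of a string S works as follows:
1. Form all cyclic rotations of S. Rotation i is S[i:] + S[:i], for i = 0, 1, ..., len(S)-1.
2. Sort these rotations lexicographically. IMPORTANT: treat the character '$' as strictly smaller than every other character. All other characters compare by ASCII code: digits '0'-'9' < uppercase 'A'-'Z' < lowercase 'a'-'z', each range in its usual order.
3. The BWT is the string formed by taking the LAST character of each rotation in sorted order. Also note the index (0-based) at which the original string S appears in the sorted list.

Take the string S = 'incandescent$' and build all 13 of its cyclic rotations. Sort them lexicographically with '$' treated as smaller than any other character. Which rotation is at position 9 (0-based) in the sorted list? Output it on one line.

All 13 rotations (rotation i = S[i:]+S[:i]):
  rot[0] = incandescent$
  rot[1] = ncandescent$i
  rot[2] = candescent$in
  rot[3] = andescent$inc
  rot[4] = ndescent$inca
  rot[5] = descent$incan
  rot[6] = escent$incand
  rot[7] = scent$incande
  rot[8] = cent$incandes
  rot[9] = ent$incandesc
  rot[10] = nt$incandesce
  rot[11] = t$incandescen
  rot[12] = $incandescent
Sorted (with $ < everything):
  sorted[0] = $incandescent
  sorted[1] = andescent$inc
  sorted[2] = candescent$in
  sorted[3] = cent$incandes
  sorted[4] = descent$incan
  sorted[5] = ent$incandesc
  sorted[6] = escent$incand
  sorted[7] = incandescent$
  sorted[8] = ncandescent$i
  sorted[9] = ndescent$inca
  sorted[10] = nt$incandesce
  sorted[11] = scent$incande
  sorted[12] = t$incandescen
sorted[9] = ndescent$inca

Answer: ndescent$inca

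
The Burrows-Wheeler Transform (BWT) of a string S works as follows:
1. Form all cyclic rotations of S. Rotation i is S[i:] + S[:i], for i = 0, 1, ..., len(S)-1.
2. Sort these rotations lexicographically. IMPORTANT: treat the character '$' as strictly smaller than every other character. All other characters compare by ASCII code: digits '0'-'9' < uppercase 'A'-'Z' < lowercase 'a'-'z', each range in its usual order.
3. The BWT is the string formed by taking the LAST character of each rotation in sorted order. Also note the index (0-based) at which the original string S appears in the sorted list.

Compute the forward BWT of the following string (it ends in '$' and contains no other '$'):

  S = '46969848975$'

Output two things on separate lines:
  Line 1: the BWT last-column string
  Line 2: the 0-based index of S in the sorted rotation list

All 12 rotations (rotation i = S[i:]+S[:i]):
  rot[0] = 46969848975$
  rot[1] = 6969848975$4
  rot[2] = 969848975$46
  rot[3] = 69848975$469
  rot[4] = 9848975$4696
  rot[5] = 848975$46969
  rot[6] = 48975$469698
  rot[7] = 8975$4696984
  rot[8] = 975$46969848
  rot[9] = 75$469698489
  rot[10] = 5$4696984897
  rot[11] = $46969848975
Sorted (with $ < everything):
  sorted[0] = $46969848975  (last char: '5')
  sorted[1] = 46969848975$  (last char: '$')
  sorted[2] = 48975$469698  (last char: '8')
  sorted[3] = 5$4696984897  (last char: '7')
  sorted[4] = 6969848975$4  (last char: '4')
  sorted[5] = 69848975$469  (last char: '9')
  sorted[6] = 75$469698489  (last char: '9')
  sorted[7] = 848975$46969  (last char: '9')
  sorted[8] = 8975$4696984  (last char: '4')
  sorted[9] = 969848975$46  (last char: '6')
  sorted[10] = 975$46969848  (last char: '8')
  sorted[11] = 9848975$4696  (last char: '6')
Last column: 5$8749994686
Original string S is at sorted index 1

Answer: 5$8749994686
1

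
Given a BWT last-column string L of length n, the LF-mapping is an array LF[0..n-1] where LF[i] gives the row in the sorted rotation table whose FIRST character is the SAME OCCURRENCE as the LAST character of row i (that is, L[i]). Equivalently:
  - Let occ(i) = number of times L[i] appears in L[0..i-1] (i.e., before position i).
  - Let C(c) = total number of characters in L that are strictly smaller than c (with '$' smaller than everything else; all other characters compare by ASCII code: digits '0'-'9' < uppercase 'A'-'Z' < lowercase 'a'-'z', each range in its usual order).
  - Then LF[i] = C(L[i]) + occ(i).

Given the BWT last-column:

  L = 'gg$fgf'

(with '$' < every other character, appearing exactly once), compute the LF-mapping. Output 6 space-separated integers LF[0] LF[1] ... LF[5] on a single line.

Answer: 3 4 0 1 5 2

Derivation:
Char counts: '$':1, 'f':2, 'g':3
C (first-col start): C('$')=0, C('f')=1, C('g')=3
L[0]='g': occ=0, LF[0]=C('g')+0=3+0=3
L[1]='g': occ=1, LF[1]=C('g')+1=3+1=4
L[2]='$': occ=0, LF[2]=C('$')+0=0+0=0
L[3]='f': occ=0, LF[3]=C('f')+0=1+0=1
L[4]='g': occ=2, LF[4]=C('g')+2=3+2=5
L[5]='f': occ=1, LF[5]=C('f')+1=1+1=2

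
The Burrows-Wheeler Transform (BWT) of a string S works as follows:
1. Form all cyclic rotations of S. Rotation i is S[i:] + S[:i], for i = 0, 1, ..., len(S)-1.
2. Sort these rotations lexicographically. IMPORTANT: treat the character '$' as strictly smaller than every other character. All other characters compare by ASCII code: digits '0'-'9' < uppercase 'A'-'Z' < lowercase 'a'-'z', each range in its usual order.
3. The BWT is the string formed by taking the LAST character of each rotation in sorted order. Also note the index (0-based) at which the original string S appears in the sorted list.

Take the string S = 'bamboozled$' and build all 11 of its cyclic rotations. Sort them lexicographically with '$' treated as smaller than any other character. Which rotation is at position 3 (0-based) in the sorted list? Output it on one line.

Answer: boozled$bam

Derivation:
All 11 rotations (rotation i = S[i:]+S[:i]):
  rot[0] = bamboozled$
  rot[1] = amboozled$b
  rot[2] = mboozled$ba
  rot[3] = boozled$bam
  rot[4] = oozled$bamb
  rot[5] = ozled$bambo
  rot[6] = zled$bamboo
  rot[7] = led$bambooz
  rot[8] = ed$bamboozl
  rot[9] = d$bamboozle
  rot[10] = $bamboozled
Sorted (with $ < everything):
  sorted[0] = $bamboozled
  sorted[1] = amboozled$b
  sorted[2] = bamboozled$
  sorted[3] = boozled$bam
  sorted[4] = d$bamboozle
  sorted[5] = ed$bamboozl
  sorted[6] = led$bambooz
  sorted[7] = mboozled$ba
  sorted[8] = oozled$bamb
  sorted[9] = ozled$bambo
  sorted[10] = zled$bamboo
sorted[3] = boozled$bam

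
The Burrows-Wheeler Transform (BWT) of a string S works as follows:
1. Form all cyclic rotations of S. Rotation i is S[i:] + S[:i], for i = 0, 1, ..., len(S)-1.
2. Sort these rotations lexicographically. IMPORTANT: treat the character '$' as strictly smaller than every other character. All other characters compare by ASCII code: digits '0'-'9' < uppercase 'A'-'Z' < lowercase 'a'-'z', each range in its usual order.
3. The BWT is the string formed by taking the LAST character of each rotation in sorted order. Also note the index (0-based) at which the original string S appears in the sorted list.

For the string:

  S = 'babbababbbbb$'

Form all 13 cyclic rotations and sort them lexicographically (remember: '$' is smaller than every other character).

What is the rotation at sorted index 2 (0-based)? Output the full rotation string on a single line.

Answer: abbababbbbb$b

Derivation:
All 13 rotations (rotation i = S[i:]+S[:i]):
  rot[0] = babbababbbbb$
  rot[1] = abbababbbbb$b
  rot[2] = bbababbbbb$ba
  rot[3] = bababbbbb$bab
  rot[4] = ababbbbb$babb
  rot[5] = babbbbb$babba
  rot[6] = abbbbb$babbab
  rot[7] = bbbbb$babbaba
  rot[8] = bbbb$babbabab
  rot[9] = bbb$babbababb
  rot[10] = bb$babbababbb
  rot[11] = b$babbababbbb
  rot[12] = $babbababbbbb
Sorted (with $ < everything):
  sorted[0] = $babbababbbbb
  sorted[1] = ababbbbb$babb
  sorted[2] = abbababbbbb$b
  sorted[3] = abbbbb$babbab
  sorted[4] = b$babbababbbb
  sorted[5] = bababbbbb$bab
  sorted[6] = babbababbbbb$
  sorted[7] = babbbbb$babba
  sorted[8] = bb$babbababbb
  sorted[9] = bbababbbbb$ba
  sorted[10] = bbb$babbababb
  sorted[11] = bbbb$babbabab
  sorted[12] = bbbbb$babbaba
sorted[2] = abbababbbbb$b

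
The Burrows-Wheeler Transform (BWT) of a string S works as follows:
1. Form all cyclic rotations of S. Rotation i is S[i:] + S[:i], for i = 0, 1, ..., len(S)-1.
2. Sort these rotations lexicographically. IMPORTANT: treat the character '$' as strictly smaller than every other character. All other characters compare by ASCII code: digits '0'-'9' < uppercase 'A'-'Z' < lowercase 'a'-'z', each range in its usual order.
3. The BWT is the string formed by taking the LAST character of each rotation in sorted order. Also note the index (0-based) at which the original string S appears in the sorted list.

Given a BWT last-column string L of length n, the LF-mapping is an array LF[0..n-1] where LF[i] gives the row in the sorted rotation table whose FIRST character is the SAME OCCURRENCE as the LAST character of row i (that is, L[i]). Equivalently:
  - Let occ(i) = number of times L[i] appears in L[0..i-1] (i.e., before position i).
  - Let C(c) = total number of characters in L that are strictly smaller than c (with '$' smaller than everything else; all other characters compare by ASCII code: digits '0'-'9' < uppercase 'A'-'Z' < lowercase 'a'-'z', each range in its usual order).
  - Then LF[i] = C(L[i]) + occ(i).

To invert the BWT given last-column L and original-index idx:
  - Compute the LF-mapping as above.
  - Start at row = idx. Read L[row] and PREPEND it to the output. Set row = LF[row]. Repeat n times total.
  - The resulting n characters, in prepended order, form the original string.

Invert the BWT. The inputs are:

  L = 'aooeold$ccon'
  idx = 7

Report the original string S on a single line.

LF mapping: 1 8 9 5 10 6 4 0 2 3 11 7
Walk LF starting at row 7, prepending L[row]:
  step 1: row=7, L[7]='$', prepend. Next row=LF[7]=0
  step 2: row=0, L[0]='a', prepend. Next row=LF[0]=1
  step 3: row=1, L[1]='o', prepend. Next row=LF[1]=8
  step 4: row=8, L[8]='c', prepend. Next row=LF[8]=2
  step 5: row=2, L[2]='o', prepend. Next row=LF[2]=9
  step 6: row=9, L[9]='c', prepend. Next row=LF[9]=3
  step 7: row=3, L[3]='e', prepend. Next row=LF[3]=5
  step 8: row=5, L[5]='l', prepend. Next row=LF[5]=6
  step 9: row=6, L[6]='d', prepend. Next row=LF[6]=4
  step 10: row=4, L[4]='o', prepend. Next row=LF[4]=10
  step 11: row=10, L[10]='o', prepend. Next row=LF[10]=11
  step 12: row=11, L[11]='n', prepend. Next row=LF[11]=7
Reversed output: noodlecocoa$

Answer: noodlecocoa$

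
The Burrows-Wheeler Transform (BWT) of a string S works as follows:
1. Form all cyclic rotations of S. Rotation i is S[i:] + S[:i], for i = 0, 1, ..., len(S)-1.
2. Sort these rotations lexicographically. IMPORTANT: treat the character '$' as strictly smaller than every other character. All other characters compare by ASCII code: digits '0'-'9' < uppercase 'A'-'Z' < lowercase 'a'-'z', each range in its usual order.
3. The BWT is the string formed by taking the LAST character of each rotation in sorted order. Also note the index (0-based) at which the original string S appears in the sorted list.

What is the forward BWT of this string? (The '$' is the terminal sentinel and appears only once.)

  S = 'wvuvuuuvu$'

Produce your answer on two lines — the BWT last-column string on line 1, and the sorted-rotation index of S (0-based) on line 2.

All 10 rotations (rotation i = S[i:]+S[:i]):
  rot[0] = wvuvuuuvu$
  rot[1] = vuvuuuvu$w
  rot[2] = uvuuuvu$wv
  rot[3] = vuuuvu$wvu
  rot[4] = uuuvu$wvuv
  rot[5] = uuvu$wvuvu
  rot[6] = uvu$wvuvuu
  rot[7] = vu$wvuvuuu
  rot[8] = u$wvuvuuuv
  rot[9] = $wvuvuuuvu
Sorted (with $ < everything):
  sorted[0] = $wvuvuuuvu  (last char: 'u')
  sorted[1] = u$wvuvuuuv  (last char: 'v')
  sorted[2] = uuuvu$wvuv  (last char: 'v')
  sorted[3] = uuvu$wvuvu  (last char: 'u')
  sorted[4] = uvu$wvuvuu  (last char: 'u')
  sorted[5] = uvuuuvu$wv  (last char: 'v')
  sorted[6] = vu$wvuvuuu  (last char: 'u')
  sorted[7] = vuuuvu$wvu  (last char: 'u')
  sorted[8] = vuvuuuvu$w  (last char: 'w')
  sorted[9] = wvuvuuuvu$  (last char: '$')
Last column: uvvuuvuuw$
Original string S is at sorted index 9

Answer: uvvuuvuuw$
9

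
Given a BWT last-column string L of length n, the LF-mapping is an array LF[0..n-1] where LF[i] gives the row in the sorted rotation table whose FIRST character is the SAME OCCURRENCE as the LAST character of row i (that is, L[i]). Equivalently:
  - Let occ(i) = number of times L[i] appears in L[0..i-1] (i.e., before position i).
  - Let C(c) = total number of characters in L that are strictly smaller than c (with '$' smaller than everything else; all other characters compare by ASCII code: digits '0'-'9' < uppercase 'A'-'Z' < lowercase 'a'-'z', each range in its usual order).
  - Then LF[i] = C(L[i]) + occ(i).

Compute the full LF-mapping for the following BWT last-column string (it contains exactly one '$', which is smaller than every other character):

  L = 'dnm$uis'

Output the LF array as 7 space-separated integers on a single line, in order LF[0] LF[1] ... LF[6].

Answer: 1 4 3 0 6 2 5

Derivation:
Char counts: '$':1, 'd':1, 'i':1, 'm':1, 'n':1, 's':1, 'u':1
C (first-col start): C('$')=0, C('d')=1, C('i')=2, C('m')=3, C('n')=4, C('s')=5, C('u')=6
L[0]='d': occ=0, LF[0]=C('d')+0=1+0=1
L[1]='n': occ=0, LF[1]=C('n')+0=4+0=4
L[2]='m': occ=0, LF[2]=C('m')+0=3+0=3
L[3]='$': occ=0, LF[3]=C('$')+0=0+0=0
L[4]='u': occ=0, LF[4]=C('u')+0=6+0=6
L[5]='i': occ=0, LF[5]=C('i')+0=2+0=2
L[6]='s': occ=0, LF[6]=C('s')+0=5+0=5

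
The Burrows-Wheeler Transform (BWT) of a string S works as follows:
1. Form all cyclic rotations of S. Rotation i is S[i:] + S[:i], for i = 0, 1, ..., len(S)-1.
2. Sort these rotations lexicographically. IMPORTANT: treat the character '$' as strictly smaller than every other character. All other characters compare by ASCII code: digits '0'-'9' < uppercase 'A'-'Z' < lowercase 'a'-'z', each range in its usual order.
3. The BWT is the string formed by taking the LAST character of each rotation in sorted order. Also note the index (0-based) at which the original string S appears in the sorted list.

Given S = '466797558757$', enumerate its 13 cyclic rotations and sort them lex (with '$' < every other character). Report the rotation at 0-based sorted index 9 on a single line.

All 13 rotations (rotation i = S[i:]+S[:i]):
  rot[0] = 466797558757$
  rot[1] = 66797558757$4
  rot[2] = 6797558757$46
  rot[3] = 797558757$466
  rot[4] = 97558757$4667
  rot[5] = 7558757$46679
  rot[6] = 558757$466797
  rot[7] = 58757$4667975
  rot[8] = 8757$46679755
  rot[9] = 757$466797558
  rot[10] = 57$4667975587
  rot[11] = 7$46679755875
  rot[12] = $466797558757
Sorted (with $ < everything):
  sorted[0] = $466797558757
  sorted[1] = 466797558757$
  sorted[2] = 558757$466797
  sorted[3] = 57$4667975587
  sorted[4] = 58757$4667975
  sorted[5] = 66797558757$4
  sorted[6] = 6797558757$46
  sorted[7] = 7$46679755875
  sorted[8] = 7558757$46679
  sorted[9] = 757$466797558
  sorted[10] = 797558757$466
  sorted[11] = 8757$46679755
  sorted[12] = 97558757$4667
sorted[9] = 757$466797558

Answer: 757$466797558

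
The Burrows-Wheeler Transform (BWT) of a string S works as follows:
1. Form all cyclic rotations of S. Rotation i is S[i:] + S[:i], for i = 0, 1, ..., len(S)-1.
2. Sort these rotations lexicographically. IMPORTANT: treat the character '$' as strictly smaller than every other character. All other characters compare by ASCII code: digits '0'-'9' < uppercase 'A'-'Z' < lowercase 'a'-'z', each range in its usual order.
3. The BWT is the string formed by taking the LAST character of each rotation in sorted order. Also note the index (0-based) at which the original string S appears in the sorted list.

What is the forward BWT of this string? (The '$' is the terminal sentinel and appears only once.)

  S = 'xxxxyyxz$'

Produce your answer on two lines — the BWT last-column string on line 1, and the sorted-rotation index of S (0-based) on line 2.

Answer: z$xxxyyxx
1

Derivation:
All 9 rotations (rotation i = S[i:]+S[:i]):
  rot[0] = xxxxyyxz$
  rot[1] = xxxyyxz$x
  rot[2] = xxyyxz$xx
  rot[3] = xyyxz$xxx
  rot[4] = yyxz$xxxx
  rot[5] = yxz$xxxxy
  rot[6] = xz$xxxxyy
  rot[7] = z$xxxxyyx
  rot[8] = $xxxxyyxz
Sorted (with $ < everything):
  sorted[0] = $xxxxyyxz  (last char: 'z')
  sorted[1] = xxxxyyxz$  (last char: '$')
  sorted[2] = xxxyyxz$x  (last char: 'x')
  sorted[3] = xxyyxz$xx  (last char: 'x')
  sorted[4] = xyyxz$xxx  (last char: 'x')
  sorted[5] = xz$xxxxyy  (last char: 'y')
  sorted[6] = yxz$xxxxy  (last char: 'y')
  sorted[7] = yyxz$xxxx  (last char: 'x')
  sorted[8] = z$xxxxyyx  (last char: 'x')
Last column: z$xxxyyxx
Original string S is at sorted index 1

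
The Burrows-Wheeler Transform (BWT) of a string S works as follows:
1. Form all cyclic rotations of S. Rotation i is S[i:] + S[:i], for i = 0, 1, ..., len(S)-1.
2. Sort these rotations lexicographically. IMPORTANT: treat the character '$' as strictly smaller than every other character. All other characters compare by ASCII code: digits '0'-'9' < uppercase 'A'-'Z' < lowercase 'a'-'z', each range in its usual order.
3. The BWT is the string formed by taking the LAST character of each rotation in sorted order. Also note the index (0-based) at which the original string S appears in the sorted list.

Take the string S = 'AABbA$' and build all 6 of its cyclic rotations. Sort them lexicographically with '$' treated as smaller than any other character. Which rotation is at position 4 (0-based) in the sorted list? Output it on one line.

All 6 rotations (rotation i = S[i:]+S[:i]):
  rot[0] = AABbA$
  rot[1] = ABbA$A
  rot[2] = BbA$AA
  rot[3] = bA$AAB
  rot[4] = A$AABb
  rot[5] = $AABbA
Sorted (with $ < everything):
  sorted[0] = $AABbA
  sorted[1] = A$AABb
  sorted[2] = AABbA$
  sorted[3] = ABbA$A
  sorted[4] = BbA$AA
  sorted[5] = bA$AAB
sorted[4] = BbA$AA

Answer: BbA$AA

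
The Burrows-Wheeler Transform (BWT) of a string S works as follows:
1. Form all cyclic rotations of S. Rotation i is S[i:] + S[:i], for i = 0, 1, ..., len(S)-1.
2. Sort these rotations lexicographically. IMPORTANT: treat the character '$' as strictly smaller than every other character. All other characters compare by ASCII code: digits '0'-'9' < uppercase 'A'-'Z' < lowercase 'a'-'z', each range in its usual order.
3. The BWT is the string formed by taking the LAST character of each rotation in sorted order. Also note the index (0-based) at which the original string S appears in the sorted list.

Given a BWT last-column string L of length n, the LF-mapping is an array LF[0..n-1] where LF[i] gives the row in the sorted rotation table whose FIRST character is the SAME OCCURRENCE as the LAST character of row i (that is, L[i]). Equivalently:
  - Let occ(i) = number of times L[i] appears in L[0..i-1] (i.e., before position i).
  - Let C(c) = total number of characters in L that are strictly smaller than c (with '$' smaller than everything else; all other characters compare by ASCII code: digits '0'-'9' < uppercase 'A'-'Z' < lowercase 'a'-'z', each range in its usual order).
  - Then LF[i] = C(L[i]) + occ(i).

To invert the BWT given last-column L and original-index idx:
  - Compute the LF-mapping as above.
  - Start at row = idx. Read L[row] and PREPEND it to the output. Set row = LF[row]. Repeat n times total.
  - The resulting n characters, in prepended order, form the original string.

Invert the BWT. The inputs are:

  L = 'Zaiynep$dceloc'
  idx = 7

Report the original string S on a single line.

LF mapping: 1 2 8 13 10 6 12 0 5 3 7 9 11 4
Walk LF starting at row 7, prepending L[row]:
  step 1: row=7, L[7]='$', prepend. Next row=LF[7]=0
  step 2: row=0, L[0]='Z', prepend. Next row=LF[0]=1
  step 3: row=1, L[1]='a', prepend. Next row=LF[1]=2
  step 4: row=2, L[2]='i', prepend. Next row=LF[2]=8
  step 5: row=8, L[8]='d', prepend. Next row=LF[8]=5
  step 6: row=5, L[5]='e', prepend. Next row=LF[5]=6
  step 7: row=6, L[6]='p', prepend. Next row=LF[6]=12
  step 8: row=12, L[12]='o', prepend. Next row=LF[12]=11
  step 9: row=11, L[11]='l', prepend. Next row=LF[11]=9
  step 10: row=9, L[9]='c', prepend. Next row=LF[9]=3
  step 11: row=3, L[3]='y', prepend. Next row=LF[3]=13
  step 12: row=13, L[13]='c', prepend. Next row=LF[13]=4
  step 13: row=4, L[4]='n', prepend. Next row=LF[4]=10
  step 14: row=10, L[10]='e', prepend. Next row=LF[10]=7
Reversed output: encyclopediaZ$

Answer: encyclopediaZ$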